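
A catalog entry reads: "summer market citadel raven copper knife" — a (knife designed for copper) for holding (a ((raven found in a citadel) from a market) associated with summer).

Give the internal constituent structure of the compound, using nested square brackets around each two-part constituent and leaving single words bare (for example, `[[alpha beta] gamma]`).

[[summer [market [citadel raven]]] [copper knife]]

Overall it is a kind of knife (specifically "copper knife"); the modifier is "summer market citadel raven".
"summer market citadel raven" → head "raven" (specifically "market citadel raven"), modifier "summer".
"market citadel raven" → head "raven" (specifically "citadel raven"), modifier "market".
"citadel raven" → head "raven", modifier "citadel".
"copper knife" → head "knife", modifier "copper".
So the structure is [[summer [market [citadel raven]]] [copper knife]].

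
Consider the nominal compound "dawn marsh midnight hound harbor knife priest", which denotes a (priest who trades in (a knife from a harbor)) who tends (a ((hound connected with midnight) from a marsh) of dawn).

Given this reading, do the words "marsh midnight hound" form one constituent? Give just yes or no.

yes

The paraphrase groups the words so that "marsh midnight hound" is one unit: it corresponds to a single parenthesized sub-phrase.
The full structure is [[dawn [marsh [midnight hound]]] [[harbor knife] priest]], in which [marsh midnight hound] is a constituent.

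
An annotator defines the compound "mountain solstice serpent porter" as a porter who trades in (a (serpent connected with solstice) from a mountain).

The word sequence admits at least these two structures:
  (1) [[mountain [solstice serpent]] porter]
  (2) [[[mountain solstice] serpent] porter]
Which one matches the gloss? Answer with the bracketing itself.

The paraphrase's head is the "porter" part ("porter"); its modifier is "mountain solstice serpent".
That top-level split, carried through the inner groups, gives [[mountain [solstice serpent]] porter].

[[mountain [solstice serpent]] porter]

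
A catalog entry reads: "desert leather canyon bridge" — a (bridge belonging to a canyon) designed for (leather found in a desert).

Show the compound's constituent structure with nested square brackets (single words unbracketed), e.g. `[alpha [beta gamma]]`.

[[desert leather] [canyon bridge]]

At the top level: head "bridge" (specifically "canyon bridge"); modifier "desert leather".
"desert leather" → head "leather", modifier "desert".
"canyon bridge" → head "bridge", modifier "canyon".
So the structure is [[desert leather] [canyon bridge]].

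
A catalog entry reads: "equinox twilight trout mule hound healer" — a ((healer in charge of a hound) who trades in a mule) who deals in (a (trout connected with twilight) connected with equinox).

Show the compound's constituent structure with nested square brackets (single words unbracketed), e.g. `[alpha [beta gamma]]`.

The outermost head in the paraphrase is "healer" (specifically "mule hound healer"), modified by "equinox twilight trout".
Inside "equinox twilight trout": head "trout" (specifically "twilight trout"), modifier "equinox".
Inside "twilight trout": head "trout", modifier "twilight".
Inside "mule hound healer": head "healer" (specifically "hound healer"), modifier "mule".
Inside "hound healer": head "healer", modifier "hound".
Putting it together: [[equinox [twilight trout]] [mule [hound healer]]].

[[equinox [twilight trout]] [mule [hound healer]]]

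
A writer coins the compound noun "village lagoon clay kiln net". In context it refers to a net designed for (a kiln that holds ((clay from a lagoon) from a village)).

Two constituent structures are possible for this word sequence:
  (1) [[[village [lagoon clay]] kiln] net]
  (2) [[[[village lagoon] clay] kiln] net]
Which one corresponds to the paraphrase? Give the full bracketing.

The paraphrase's head is the "net" part ("net"); its modifier is "village lagoon clay kiln".
That top-level split, carried through the inner groups, gives [[[village [lagoon clay]] kiln] net].

[[[village [lagoon clay]] kiln] net]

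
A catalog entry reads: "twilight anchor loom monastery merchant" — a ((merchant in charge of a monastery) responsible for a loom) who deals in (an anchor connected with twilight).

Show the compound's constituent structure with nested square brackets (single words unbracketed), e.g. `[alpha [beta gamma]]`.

[[twilight anchor] [loom [monastery merchant]]]

Whole compound: head "merchant" (specifically "loom monastery merchant"), modifier "twilight anchor".
Within "twilight anchor", the head is "anchor" and the modifier is "twilight".
Within "loom monastery merchant", the head is "merchant" (specifically "monastery merchant") and the modifier is "loom".
Within "monastery merchant", the head is "merchant" and the modifier is "monastery".
So the structure is [[twilight anchor] [loom [monastery merchant]]].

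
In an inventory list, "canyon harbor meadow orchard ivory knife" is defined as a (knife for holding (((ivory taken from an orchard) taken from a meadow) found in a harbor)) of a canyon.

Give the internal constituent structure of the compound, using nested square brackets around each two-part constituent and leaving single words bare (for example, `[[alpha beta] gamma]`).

Whole compound: head "knife" (specifically "harbor meadow orchard ivory knife"), modifier "canyon".
"harbor meadow orchard ivory knife" → head "knife", modifier "harbor meadow orchard ivory".
"harbor meadow orchard ivory" → head "ivory" (specifically "meadow orchard ivory"), modifier "harbor".
"meadow orchard ivory" → head "ivory" (specifically "orchard ivory"), modifier "meadow".
"orchard ivory" → head "ivory", modifier "orchard".
So the structure is [canyon [[harbor [meadow [orchard ivory]]] knife]].

[canyon [[harbor [meadow [orchard ivory]]] knife]]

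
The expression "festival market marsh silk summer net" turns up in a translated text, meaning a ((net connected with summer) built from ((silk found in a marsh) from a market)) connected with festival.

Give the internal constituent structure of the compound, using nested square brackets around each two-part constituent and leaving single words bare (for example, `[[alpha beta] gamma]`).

[festival [[market [marsh silk]] [summer net]]]

Overall it is a kind of net (specifically "market marsh silk summer net"); the modifier is "festival".
"market marsh silk summer net" → head "net" (specifically "summer net"), modifier "market marsh silk".
"market marsh silk" → head "silk" (specifically "marsh silk"), modifier "market".
"marsh silk" → head "silk", modifier "marsh".
"summer net" → head "net", modifier "summer".
Putting it together: [festival [[market [marsh silk]] [summer net]]].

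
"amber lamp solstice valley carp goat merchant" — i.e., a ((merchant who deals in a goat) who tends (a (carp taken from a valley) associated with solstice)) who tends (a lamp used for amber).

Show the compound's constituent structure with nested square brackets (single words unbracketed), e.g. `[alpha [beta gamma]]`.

Overall it is a kind of merchant (specifically "solstice valley carp goat merchant"); the modifier is "amber lamp".
Inside "amber lamp": head "lamp", modifier "amber".
Inside "solstice valley carp goat merchant": head "merchant" (specifically "goat merchant"), modifier "solstice valley carp".
Inside "solstice valley carp": head "carp" (specifically "valley carp"), modifier "solstice".
Inside "valley carp": head "carp", modifier "valley".
Inside "goat merchant": head "merchant", modifier "goat".
Putting it together: [[amber lamp] [[solstice [valley carp]] [goat merchant]]].

[[amber lamp] [[solstice [valley carp]] [goat merchant]]]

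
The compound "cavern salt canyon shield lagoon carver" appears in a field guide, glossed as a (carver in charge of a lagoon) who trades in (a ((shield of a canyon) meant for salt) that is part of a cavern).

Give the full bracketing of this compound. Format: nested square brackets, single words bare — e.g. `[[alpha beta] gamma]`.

[[cavern [salt [canyon shield]]] [lagoon carver]]

Overall it is a kind of carver (specifically "lagoon carver"); the modifier is "cavern salt canyon shield".
Within "cavern salt canyon shield", the head is "shield" (specifically "salt canyon shield") and the modifier is "cavern".
Within "salt canyon shield", the head is "shield" (specifically "canyon shield") and the modifier is "salt".
Within "canyon shield", the head is "shield" and the modifier is "canyon".
Within "lagoon carver", the head is "carver" and the modifier is "lagoon".
Putting it together: [[cavern [salt [canyon shield]]] [lagoon carver]].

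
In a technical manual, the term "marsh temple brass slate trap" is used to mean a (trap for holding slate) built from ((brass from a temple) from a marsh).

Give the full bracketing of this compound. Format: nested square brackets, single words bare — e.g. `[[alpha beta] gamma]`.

At the top level: head "trap" (specifically "slate trap"); modifier "marsh temple brass".
"marsh temple brass" → head "brass" (specifically "temple brass"), modifier "marsh".
"temple brass" → head "brass", modifier "temple".
"slate trap" → head "trap", modifier "slate".
Assembled: [[marsh [temple brass]] [slate trap]].

[[marsh [temple brass]] [slate trap]]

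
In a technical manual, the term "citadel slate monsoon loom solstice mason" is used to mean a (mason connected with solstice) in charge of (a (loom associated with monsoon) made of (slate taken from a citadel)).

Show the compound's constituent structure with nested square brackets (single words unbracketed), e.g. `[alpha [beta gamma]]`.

[[[citadel slate] [monsoon loom]] [solstice mason]]

Overall it is a kind of mason (specifically "solstice mason"); the modifier is "citadel slate monsoon loom".
"citadel slate monsoon loom" → head "loom" (specifically "monsoon loom"), modifier "citadel slate".
"citadel slate" → head "slate", modifier "citadel".
"monsoon loom" → head "loom", modifier "monsoon".
"solstice mason" → head "mason", modifier "solstice".
Putting it together: [[[citadel slate] [monsoon loom]] [solstice mason]].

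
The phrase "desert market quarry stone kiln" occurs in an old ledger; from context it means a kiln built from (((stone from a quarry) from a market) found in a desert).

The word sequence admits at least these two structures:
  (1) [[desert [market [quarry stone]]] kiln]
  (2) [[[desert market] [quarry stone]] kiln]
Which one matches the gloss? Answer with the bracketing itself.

[[desert [market [quarry stone]]] kiln]

The paraphrase's head is the "kiln" part ("kiln"); its modifier is "desert market quarry stone".
That top-level split, carried through the inner groups, gives [[desert [market [quarry stone]]] kiln].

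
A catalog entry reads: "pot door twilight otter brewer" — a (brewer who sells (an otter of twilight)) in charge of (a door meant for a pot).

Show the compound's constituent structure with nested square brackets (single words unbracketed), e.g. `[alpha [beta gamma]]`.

[[pot door] [[twilight otter] brewer]]

The outermost head in the paraphrase is "brewer" (specifically "twilight otter brewer"), modified by "pot door".
Within "pot door", the head is "door" and the modifier is "pot".
Within "twilight otter brewer", the head is "brewer" and the modifier is "twilight otter".
Within "twilight otter", the head is "otter" and the modifier is "twilight".
Assembled: [[pot door] [[twilight otter] brewer]].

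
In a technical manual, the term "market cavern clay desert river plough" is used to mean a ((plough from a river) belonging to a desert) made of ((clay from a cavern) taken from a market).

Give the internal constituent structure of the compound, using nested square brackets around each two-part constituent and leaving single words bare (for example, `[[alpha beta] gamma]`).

The outermost head in the paraphrase is "plough" (specifically "desert river plough"), modified by "market cavern clay".
Within "market cavern clay", the head is "clay" (specifically "cavern clay") and the modifier is "market".
Within "cavern clay", the head is "clay" and the modifier is "cavern".
Within "desert river plough", the head is "plough" (specifically "river plough") and the modifier is "desert".
Within "river plough", the head is "plough" and the modifier is "river".
So the structure is [[market [cavern clay]] [desert [river plough]]].

[[market [cavern clay]] [desert [river plough]]]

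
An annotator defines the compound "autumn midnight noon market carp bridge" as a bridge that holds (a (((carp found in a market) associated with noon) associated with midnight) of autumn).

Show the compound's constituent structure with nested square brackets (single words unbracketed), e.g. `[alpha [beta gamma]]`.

Overall it is a kind of bridge; the modifier is "autumn midnight noon market carp".
Within "autumn midnight noon market carp", the head is "carp" (specifically "midnight noon market carp") and the modifier is "autumn".
Within "midnight noon market carp", the head is "carp" (specifically "noon market carp") and the modifier is "midnight".
Within "noon market carp", the head is "carp" (specifically "market carp") and the modifier is "noon".
Within "market carp", the head is "carp" and the modifier is "market".
So the structure is [[autumn [midnight [noon [market carp]]]] bridge].

[[autumn [midnight [noon [market carp]]]] bridge]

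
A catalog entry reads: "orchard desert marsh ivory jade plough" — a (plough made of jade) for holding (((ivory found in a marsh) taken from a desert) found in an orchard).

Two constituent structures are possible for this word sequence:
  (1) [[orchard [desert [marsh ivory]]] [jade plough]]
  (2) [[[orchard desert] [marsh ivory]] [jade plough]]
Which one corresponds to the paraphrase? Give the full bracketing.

The paraphrase's head is the "plough" part ("jade plough"); its modifier is "orchard desert marsh ivory".
That top-level split, carried through the inner groups, gives [[orchard [desert [marsh ivory]]] [jade plough]].

[[orchard [desert [marsh ivory]]] [jade plough]]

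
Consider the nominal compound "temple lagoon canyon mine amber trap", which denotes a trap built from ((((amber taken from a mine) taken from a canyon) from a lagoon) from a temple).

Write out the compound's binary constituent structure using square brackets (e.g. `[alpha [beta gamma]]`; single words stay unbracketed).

At the top level: head "trap"; modifier "temple lagoon canyon mine amber".
Within "temple lagoon canyon mine amber", the head is "amber" (specifically "lagoon canyon mine amber") and the modifier is "temple".
Within "lagoon canyon mine amber", the head is "amber" (specifically "canyon mine amber") and the modifier is "lagoon".
Within "canyon mine amber", the head is "amber" (specifically "mine amber") and the modifier is "canyon".
Within "mine amber", the head is "amber" and the modifier is "mine".
Putting it together: [[temple [lagoon [canyon [mine amber]]]] trap].

[[temple [lagoon [canyon [mine amber]]]] trap]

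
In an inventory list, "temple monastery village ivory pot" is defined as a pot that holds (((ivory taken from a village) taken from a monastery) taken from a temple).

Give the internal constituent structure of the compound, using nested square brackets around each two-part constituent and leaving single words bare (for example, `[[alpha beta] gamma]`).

[[temple [monastery [village ivory]]] pot]

The outermost head in the paraphrase is "pot", modified by "temple monastery village ivory".
Within "temple monastery village ivory", the head is "ivory" (specifically "monastery village ivory") and the modifier is "temple".
Within "monastery village ivory", the head is "ivory" (specifically "village ivory") and the modifier is "monastery".
Within "village ivory", the head is "ivory" and the modifier is "village".
So the structure is [[temple [monastery [village ivory]]] pot].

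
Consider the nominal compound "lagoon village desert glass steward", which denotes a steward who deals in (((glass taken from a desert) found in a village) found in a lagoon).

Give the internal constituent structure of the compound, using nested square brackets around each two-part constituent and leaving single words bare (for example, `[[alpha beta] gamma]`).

[[lagoon [village [desert glass]]] steward]

The outermost head in the paraphrase is "steward", modified by "lagoon village desert glass".
Within "lagoon village desert glass", the head is "glass" (specifically "village desert glass") and the modifier is "lagoon".
Within "village desert glass", the head is "glass" (specifically "desert glass") and the modifier is "village".
Within "desert glass", the head is "glass" and the modifier is "desert".
Putting it together: [[lagoon [village [desert glass]]] steward].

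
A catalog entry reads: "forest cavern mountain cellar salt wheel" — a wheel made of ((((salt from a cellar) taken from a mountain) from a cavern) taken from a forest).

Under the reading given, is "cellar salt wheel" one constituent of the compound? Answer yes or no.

no

The top-level split is [forest cavern mountain cellar salt] [wheel]; the full structure is [[forest [cavern [mountain [cellar salt]]]] wheel].
"cellar salt wheel" straddles a constituent boundary, so it is not a single unit.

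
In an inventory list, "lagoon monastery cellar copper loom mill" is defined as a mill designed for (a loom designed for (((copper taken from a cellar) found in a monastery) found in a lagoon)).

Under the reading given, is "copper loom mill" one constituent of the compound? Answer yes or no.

The top-level split is [lagoon monastery cellar copper loom] [mill]; the full structure is [[[lagoon [monastery [cellar copper]]] loom] mill].
"copper loom mill" straddles a constituent boundary, so it is not a single unit.

no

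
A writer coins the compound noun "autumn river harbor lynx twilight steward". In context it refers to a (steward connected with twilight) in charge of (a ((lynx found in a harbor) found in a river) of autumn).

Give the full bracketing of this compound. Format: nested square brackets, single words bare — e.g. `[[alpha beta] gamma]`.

[[autumn [river [harbor lynx]]] [twilight steward]]

At the top level: head "steward" (specifically "twilight steward"); modifier "autumn river harbor lynx".
Inside "autumn river harbor lynx": head "lynx" (specifically "river harbor lynx"), modifier "autumn".
Inside "river harbor lynx": head "lynx" (specifically "harbor lynx"), modifier "river".
Inside "harbor lynx": head "lynx", modifier "harbor".
Inside "twilight steward": head "steward", modifier "twilight".
So the structure is [[autumn [river [harbor lynx]]] [twilight steward]].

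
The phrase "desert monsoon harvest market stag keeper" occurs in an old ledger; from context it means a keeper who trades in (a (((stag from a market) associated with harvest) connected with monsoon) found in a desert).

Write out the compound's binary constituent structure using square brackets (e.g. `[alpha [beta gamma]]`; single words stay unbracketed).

At the top level: head "keeper"; modifier "desert monsoon harvest market stag".
Inside "desert monsoon harvest market stag": head "stag" (specifically "monsoon harvest market stag"), modifier "desert".
Inside "monsoon harvest market stag": head "stag" (specifically "harvest market stag"), modifier "monsoon".
Inside "harvest market stag": head "stag" (specifically "market stag"), modifier "harvest".
Inside "market stag": head "stag", modifier "market".
So the structure is [[desert [monsoon [harvest [market stag]]]] keeper].

[[desert [monsoon [harvest [market stag]]]] keeper]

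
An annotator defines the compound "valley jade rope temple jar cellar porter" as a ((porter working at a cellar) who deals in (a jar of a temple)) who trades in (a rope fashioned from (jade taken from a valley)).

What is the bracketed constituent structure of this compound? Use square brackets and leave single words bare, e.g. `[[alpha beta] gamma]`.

[[[valley jade] rope] [[temple jar] [cellar porter]]]

At the top level: head "porter" (specifically "temple jar cellar porter"); modifier "valley jade rope".
Inside "valley jade rope": head "rope", modifier "valley jade".
Inside "valley jade": head "jade", modifier "valley".
Inside "temple jar cellar porter": head "porter" (specifically "cellar porter"), modifier "temple jar".
Inside "temple jar": head "jar", modifier "temple".
Inside "cellar porter": head "porter", modifier "cellar".
Assembled: [[[valley jade] rope] [[temple jar] [cellar porter]]].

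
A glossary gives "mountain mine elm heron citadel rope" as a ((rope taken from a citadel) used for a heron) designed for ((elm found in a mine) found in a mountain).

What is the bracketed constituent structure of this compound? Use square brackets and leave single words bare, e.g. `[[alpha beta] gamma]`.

[[mountain [mine elm]] [heron [citadel rope]]]

Whole compound: head "rope" (specifically "heron citadel rope"), modifier "mountain mine elm".
Inside "mountain mine elm": head "elm" (specifically "mine elm"), modifier "mountain".
Inside "mine elm": head "elm", modifier "mine".
Inside "heron citadel rope": head "rope" (specifically "citadel rope"), modifier "heron".
Inside "citadel rope": head "rope", modifier "citadel".
Assembled: [[mountain [mine elm]] [heron [citadel rope]]].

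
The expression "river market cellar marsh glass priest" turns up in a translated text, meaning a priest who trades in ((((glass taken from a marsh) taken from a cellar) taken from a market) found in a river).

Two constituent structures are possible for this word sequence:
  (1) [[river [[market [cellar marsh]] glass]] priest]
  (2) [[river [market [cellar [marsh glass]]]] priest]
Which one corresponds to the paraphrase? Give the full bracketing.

The paraphrase's head is the "priest" part ("priest"); its modifier is "river market cellar marsh glass".
That top-level split, carried through the inner groups, gives [[river [market [cellar [marsh glass]]]] priest].

[[river [market [cellar [marsh glass]]]] priest]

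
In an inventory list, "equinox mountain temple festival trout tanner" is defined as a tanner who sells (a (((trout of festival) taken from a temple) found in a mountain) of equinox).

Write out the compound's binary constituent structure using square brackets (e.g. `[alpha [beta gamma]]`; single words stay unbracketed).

At the top level: head "tanner"; modifier "equinox mountain temple festival trout".
Inside "equinox mountain temple festival trout": head "trout" (specifically "mountain temple festival trout"), modifier "equinox".
Inside "mountain temple festival trout": head "trout" (specifically "temple festival trout"), modifier "mountain".
Inside "temple festival trout": head "trout" (specifically "festival trout"), modifier "temple".
Inside "festival trout": head "trout", modifier "festival".
Assembled: [[equinox [mountain [temple [festival trout]]]] tanner].

[[equinox [mountain [temple [festival trout]]]] tanner]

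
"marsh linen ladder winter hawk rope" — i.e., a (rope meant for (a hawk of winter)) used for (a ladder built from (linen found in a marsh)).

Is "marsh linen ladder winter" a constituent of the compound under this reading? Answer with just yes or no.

no

The top-level split is [marsh linen ladder] [winter hawk rope]; the full structure is [[[marsh linen] ladder] [[winter hawk] rope]].
"marsh linen ladder winter" straddles a constituent boundary, so it is not a single unit.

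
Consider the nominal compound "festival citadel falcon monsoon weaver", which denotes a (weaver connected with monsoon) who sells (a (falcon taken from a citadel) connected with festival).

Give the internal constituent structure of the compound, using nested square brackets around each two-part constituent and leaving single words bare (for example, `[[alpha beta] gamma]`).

[[festival [citadel falcon]] [monsoon weaver]]

At the top level: head "weaver" (specifically "monsoon weaver"); modifier "festival citadel falcon".
Inside "festival citadel falcon": head "falcon" (specifically "citadel falcon"), modifier "festival".
Inside "citadel falcon": head "falcon", modifier "citadel".
Inside "monsoon weaver": head "weaver", modifier "monsoon".
Putting it together: [[festival [citadel falcon]] [monsoon weaver]].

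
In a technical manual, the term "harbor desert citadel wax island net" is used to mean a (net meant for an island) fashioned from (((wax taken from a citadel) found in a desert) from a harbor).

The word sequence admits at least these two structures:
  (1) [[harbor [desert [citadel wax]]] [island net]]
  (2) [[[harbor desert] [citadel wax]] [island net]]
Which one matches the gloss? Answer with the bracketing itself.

The paraphrase's head is the "net" part ("island net"); its modifier is "harbor desert citadel wax".
That top-level split, carried through the inner groups, gives [[harbor [desert [citadel wax]]] [island net]].

[[harbor [desert [citadel wax]]] [island net]]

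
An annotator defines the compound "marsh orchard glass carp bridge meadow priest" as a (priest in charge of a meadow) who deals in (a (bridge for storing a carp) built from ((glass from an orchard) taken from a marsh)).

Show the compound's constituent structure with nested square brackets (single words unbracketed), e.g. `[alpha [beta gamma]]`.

Whole compound: head "priest" (specifically "meadow priest"), modifier "marsh orchard glass carp bridge".
Within "marsh orchard glass carp bridge", the head is "bridge" (specifically "carp bridge") and the modifier is "marsh orchard glass".
Within "marsh orchard glass", the head is "glass" (specifically "orchard glass") and the modifier is "marsh".
Within "orchard glass", the head is "glass" and the modifier is "orchard".
Within "carp bridge", the head is "bridge" and the modifier is "carp".
Within "meadow priest", the head is "priest" and the modifier is "meadow".
Assembled: [[[marsh [orchard glass]] [carp bridge]] [meadow priest]].

[[[marsh [orchard glass]] [carp bridge]] [meadow priest]]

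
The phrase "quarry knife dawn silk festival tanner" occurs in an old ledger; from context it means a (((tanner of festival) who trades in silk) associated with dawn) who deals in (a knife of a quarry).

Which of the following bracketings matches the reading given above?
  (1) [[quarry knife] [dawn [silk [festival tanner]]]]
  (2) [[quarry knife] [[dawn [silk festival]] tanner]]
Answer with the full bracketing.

[[quarry knife] [dawn [silk [festival tanner]]]]

The paraphrase's head is the "tanner" part ("dawn silk festival tanner"); its modifier is "quarry knife".
That top-level split, carried through the inner groups, gives [[quarry knife] [dawn [silk [festival tanner]]]].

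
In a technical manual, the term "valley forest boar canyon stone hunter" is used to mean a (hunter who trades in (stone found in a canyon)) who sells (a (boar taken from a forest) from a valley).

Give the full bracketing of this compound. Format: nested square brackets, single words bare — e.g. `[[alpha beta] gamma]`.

At the top level: head "hunter" (specifically "canyon stone hunter"); modifier "valley forest boar".
"valley forest boar" → head "boar" (specifically "forest boar"), modifier "valley".
"forest boar" → head "boar", modifier "forest".
"canyon stone hunter" → head "hunter", modifier "canyon stone".
"canyon stone" → head "stone", modifier "canyon".
Assembled: [[valley [forest boar]] [[canyon stone] hunter]].

[[valley [forest boar]] [[canyon stone] hunter]]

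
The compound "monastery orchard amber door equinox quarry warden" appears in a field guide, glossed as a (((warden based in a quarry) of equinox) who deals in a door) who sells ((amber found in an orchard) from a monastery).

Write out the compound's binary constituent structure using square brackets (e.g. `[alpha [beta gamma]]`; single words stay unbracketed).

Whole compound: head "warden" (specifically "door equinox quarry warden"), modifier "monastery orchard amber".
Within "monastery orchard amber", the head is "amber" (specifically "orchard amber") and the modifier is "monastery".
Within "orchard amber", the head is "amber" and the modifier is "orchard".
Within "door equinox quarry warden", the head is "warden" (specifically "equinox quarry warden") and the modifier is "door".
Within "equinox quarry warden", the head is "warden" (specifically "quarry warden") and the modifier is "equinox".
Within "quarry warden", the head is "warden" and the modifier is "quarry".
So the structure is [[monastery [orchard amber]] [door [equinox [quarry warden]]]].

[[monastery [orchard amber]] [door [equinox [quarry warden]]]]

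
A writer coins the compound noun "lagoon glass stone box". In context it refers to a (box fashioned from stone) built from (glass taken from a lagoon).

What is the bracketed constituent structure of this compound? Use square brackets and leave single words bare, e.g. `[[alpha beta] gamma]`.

[[lagoon glass] [stone box]]

The outermost head in the paraphrase is "box" (specifically "stone box"), modified by "lagoon glass".
Within "lagoon glass", the head is "glass" and the modifier is "lagoon".
Within "stone box", the head is "box" and the modifier is "stone".
Assembled: [[lagoon glass] [stone box]].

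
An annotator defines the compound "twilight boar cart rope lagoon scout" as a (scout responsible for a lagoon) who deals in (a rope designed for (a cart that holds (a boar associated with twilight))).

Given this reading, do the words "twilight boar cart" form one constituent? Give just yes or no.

The paraphrase groups the words so that "twilight boar cart" is one unit: it corresponds to a single parenthesized sub-phrase.
The full structure is [[[[twilight boar] cart] rope] [lagoon scout]], in which [twilight boar cart] is a constituent.

yes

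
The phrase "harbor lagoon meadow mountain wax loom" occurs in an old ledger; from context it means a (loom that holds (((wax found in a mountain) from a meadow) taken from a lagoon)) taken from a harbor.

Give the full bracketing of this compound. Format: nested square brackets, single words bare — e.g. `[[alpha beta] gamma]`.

[harbor [[lagoon [meadow [mountain wax]]] loom]]

The outermost head in the paraphrase is "loom" (specifically "lagoon meadow mountain wax loom"), modified by "harbor".
"lagoon meadow mountain wax loom" → head "loom", modifier "lagoon meadow mountain wax".
"lagoon meadow mountain wax" → head "wax" (specifically "meadow mountain wax"), modifier "lagoon".
"meadow mountain wax" → head "wax" (specifically "mountain wax"), modifier "meadow".
"mountain wax" → head "wax", modifier "mountain".
So the structure is [harbor [[lagoon [meadow [mountain wax]]] loom]].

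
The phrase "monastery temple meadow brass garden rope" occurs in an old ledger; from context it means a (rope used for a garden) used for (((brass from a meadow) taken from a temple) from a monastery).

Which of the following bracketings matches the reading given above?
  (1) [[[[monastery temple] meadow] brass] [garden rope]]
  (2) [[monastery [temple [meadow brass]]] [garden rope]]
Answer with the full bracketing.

[[monastery [temple [meadow brass]]] [garden rope]]

The paraphrase's head is the "rope" part ("garden rope"); its modifier is "monastery temple meadow brass".
That top-level split, carried through the inner groups, gives [[monastery [temple [meadow brass]]] [garden rope]].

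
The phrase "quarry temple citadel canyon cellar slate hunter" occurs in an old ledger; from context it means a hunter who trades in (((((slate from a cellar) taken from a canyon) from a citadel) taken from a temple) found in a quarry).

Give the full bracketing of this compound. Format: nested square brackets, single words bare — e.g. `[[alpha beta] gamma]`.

[[quarry [temple [citadel [canyon [cellar slate]]]]] hunter]

At the top level: head "hunter"; modifier "quarry temple citadel canyon cellar slate".
Inside "quarry temple citadel canyon cellar slate": head "slate" (specifically "temple citadel canyon cellar slate"), modifier "quarry".
Inside "temple citadel canyon cellar slate": head "slate" (specifically "citadel canyon cellar slate"), modifier "temple".
Inside "citadel canyon cellar slate": head "slate" (specifically "canyon cellar slate"), modifier "citadel".
Inside "canyon cellar slate": head "slate" (specifically "cellar slate"), modifier "canyon".
Inside "cellar slate": head "slate", modifier "cellar".
Putting it together: [[quarry [temple [citadel [canyon [cellar slate]]]]] hunter].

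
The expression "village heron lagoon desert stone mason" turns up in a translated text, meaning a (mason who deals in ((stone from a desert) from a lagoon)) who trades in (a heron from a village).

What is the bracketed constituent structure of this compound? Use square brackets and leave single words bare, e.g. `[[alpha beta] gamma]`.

Overall it is a kind of mason (specifically "lagoon desert stone mason"); the modifier is "village heron".
Within "village heron", the head is "heron" and the modifier is "village".
Within "lagoon desert stone mason", the head is "mason" and the modifier is "lagoon desert stone".
Within "lagoon desert stone", the head is "stone" (specifically "desert stone") and the modifier is "lagoon".
Within "desert stone", the head is "stone" and the modifier is "desert".
Assembled: [[village heron] [[lagoon [desert stone]] mason]].

[[village heron] [[lagoon [desert stone]] mason]]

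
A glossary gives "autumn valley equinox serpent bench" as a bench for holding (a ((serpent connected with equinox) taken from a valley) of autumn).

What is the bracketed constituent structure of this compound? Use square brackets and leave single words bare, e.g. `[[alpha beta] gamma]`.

The outermost head in the paraphrase is "bench", modified by "autumn valley equinox serpent".
"autumn valley equinox serpent" → head "serpent" (specifically "valley equinox serpent"), modifier "autumn".
"valley equinox serpent" → head "serpent" (specifically "equinox serpent"), modifier "valley".
"equinox serpent" → head "serpent", modifier "equinox".
So the structure is [[autumn [valley [equinox serpent]]] bench].

[[autumn [valley [equinox serpent]]] bench]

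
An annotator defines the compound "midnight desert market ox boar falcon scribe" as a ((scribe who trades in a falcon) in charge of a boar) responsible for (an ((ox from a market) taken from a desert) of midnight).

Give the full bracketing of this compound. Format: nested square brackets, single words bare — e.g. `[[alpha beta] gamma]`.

[[midnight [desert [market ox]]] [boar [falcon scribe]]]

At the top level: head "scribe" (specifically "boar falcon scribe"); modifier "midnight desert market ox".
"midnight desert market ox" → head "ox" (specifically "desert market ox"), modifier "midnight".
"desert market ox" → head "ox" (specifically "market ox"), modifier "desert".
"market ox" → head "ox", modifier "market".
"boar falcon scribe" → head "scribe" (specifically "falcon scribe"), modifier "boar".
"falcon scribe" → head "scribe", modifier "falcon".
Putting it together: [[midnight [desert [market ox]]] [boar [falcon scribe]]].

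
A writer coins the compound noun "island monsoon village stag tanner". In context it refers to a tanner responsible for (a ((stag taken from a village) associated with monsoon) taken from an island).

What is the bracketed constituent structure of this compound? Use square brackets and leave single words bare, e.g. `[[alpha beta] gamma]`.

[[island [monsoon [village stag]]] tanner]

Whole compound: head "tanner", modifier "island monsoon village stag".
Within "island monsoon village stag", the head is "stag" (specifically "monsoon village stag") and the modifier is "island".
Within "monsoon village stag", the head is "stag" (specifically "village stag") and the modifier is "monsoon".
Within "village stag", the head is "stag" and the modifier is "village".
So the structure is [[island [monsoon [village stag]]] tanner].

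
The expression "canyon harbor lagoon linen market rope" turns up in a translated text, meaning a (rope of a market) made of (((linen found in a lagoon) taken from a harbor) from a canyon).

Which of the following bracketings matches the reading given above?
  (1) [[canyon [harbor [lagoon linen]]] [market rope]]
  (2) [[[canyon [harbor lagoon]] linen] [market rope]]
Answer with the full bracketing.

The paraphrase's head is the "rope" part ("market rope"); its modifier is "canyon harbor lagoon linen".
That top-level split, carried through the inner groups, gives [[canyon [harbor [lagoon linen]]] [market rope]].

[[canyon [harbor [lagoon linen]]] [market rope]]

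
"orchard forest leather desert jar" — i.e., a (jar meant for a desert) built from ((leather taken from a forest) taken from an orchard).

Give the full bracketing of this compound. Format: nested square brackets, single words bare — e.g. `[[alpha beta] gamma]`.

[[orchard [forest leather]] [desert jar]]

The outermost head in the paraphrase is "jar" (specifically "desert jar"), modified by "orchard forest leather".
Within "orchard forest leather", the head is "leather" (specifically "forest leather") and the modifier is "orchard".
Within "forest leather", the head is "leather" and the modifier is "forest".
Within "desert jar", the head is "jar" and the modifier is "desert".
Putting it together: [[orchard [forest leather]] [desert jar]].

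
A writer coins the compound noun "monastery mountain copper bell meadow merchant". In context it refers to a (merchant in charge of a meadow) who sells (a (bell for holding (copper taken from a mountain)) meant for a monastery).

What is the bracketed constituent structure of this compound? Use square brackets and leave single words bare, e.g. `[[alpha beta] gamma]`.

[[monastery [[mountain copper] bell]] [meadow merchant]]

Overall it is a kind of merchant (specifically "meadow merchant"); the modifier is "monastery mountain copper bell".
Inside "monastery mountain copper bell": head "bell" (specifically "mountain copper bell"), modifier "monastery".
Inside "mountain copper bell": head "bell", modifier "mountain copper".
Inside "mountain copper": head "copper", modifier "mountain".
Inside "meadow merchant": head "merchant", modifier "meadow".
So the structure is [[monastery [[mountain copper] bell]] [meadow merchant]].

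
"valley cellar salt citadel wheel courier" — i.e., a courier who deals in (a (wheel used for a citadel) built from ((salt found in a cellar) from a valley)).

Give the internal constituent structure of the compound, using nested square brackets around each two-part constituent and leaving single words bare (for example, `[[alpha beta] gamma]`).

At the top level: head "courier"; modifier "valley cellar salt citadel wheel".
"valley cellar salt citadel wheel" → head "wheel" (specifically "citadel wheel"), modifier "valley cellar salt".
"valley cellar salt" → head "salt" (specifically "cellar salt"), modifier "valley".
"cellar salt" → head "salt", modifier "cellar".
"citadel wheel" → head "wheel", modifier "citadel".
So the structure is [[[valley [cellar salt]] [citadel wheel]] courier].

[[[valley [cellar salt]] [citadel wheel]] courier]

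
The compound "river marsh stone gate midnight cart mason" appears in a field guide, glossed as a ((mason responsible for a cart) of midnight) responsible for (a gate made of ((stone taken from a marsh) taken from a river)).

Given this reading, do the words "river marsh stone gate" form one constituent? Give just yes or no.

yes

The paraphrase groups the words so that "river marsh stone gate" is one unit: it corresponds to a single parenthesized sub-phrase.
The full structure is [[[river [marsh stone]] gate] [midnight [cart mason]]], in which [river marsh stone gate] is a constituent.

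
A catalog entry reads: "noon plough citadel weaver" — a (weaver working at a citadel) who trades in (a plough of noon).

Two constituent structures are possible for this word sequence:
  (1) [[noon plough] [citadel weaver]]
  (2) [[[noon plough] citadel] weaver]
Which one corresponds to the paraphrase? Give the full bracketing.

[[noon plough] [citadel weaver]]

The paraphrase's head is the "weaver" part ("citadel weaver"); its modifier is "noon plough".
That top-level split, carried through the inner groups, gives [[noon plough] [citadel weaver]].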